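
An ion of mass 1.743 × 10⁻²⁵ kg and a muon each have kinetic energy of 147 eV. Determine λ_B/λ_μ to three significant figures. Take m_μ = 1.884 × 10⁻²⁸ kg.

At fixed KE, p = √(2mKE) so λ = h/p ∝ 1/√m.
λ_B/λ_μ = √(m_μ/m_B) = √(1.884 × 10⁻²⁸/1.743 × 10⁻²⁵) = √(1.081 × 10⁻³) = 0.0329.

λ_B/λ_μ = 0.0329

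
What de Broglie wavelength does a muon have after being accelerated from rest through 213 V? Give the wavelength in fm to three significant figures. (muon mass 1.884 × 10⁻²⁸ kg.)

λ = 5840 fm

KE = eV = 1.602 × 10⁻¹⁹ × 213.0 = 3.412 × 10⁻¹⁷ J.
p = √(2mKE) = √(2 × 1.884 × 10⁻²⁸ × 3.412 × 10⁻¹⁷) = 1.134 × 10⁻²² kg·m/s.
λ = h/p = 6.626 × 10⁻³⁴ / 1.134 × 10⁻²² = 5.84 × 10⁻¹² m = 5840 fm.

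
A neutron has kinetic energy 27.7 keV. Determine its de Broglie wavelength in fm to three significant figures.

λ = 172 fm

KE = 27.7 keV = 4.438 × 10⁻¹⁵ J.
p = √(2mKE) = √(2 × 1.675 × 10⁻²⁷ × 4.438 × 10⁻¹⁵) = 3.856 × 10⁻²¹ kg·m/s.
λ = h/p = 6.626 × 10⁻³⁴ / 3.856 × 10⁻²¹ = 1.72 × 10⁻¹³ m = 172 fm.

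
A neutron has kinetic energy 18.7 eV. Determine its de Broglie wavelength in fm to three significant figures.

KE = 18.7 eV = 2.996 × 10⁻¹⁸ J.
p = √(2mKE) = √(2 × 1.675 × 10⁻²⁷ × 2.996 × 10⁻¹⁸) = 1.002 × 10⁻²² kg·m/s.
λ = h/p = 6.626 × 10⁻³⁴ / 1.002 × 10⁻²² = 6.61 × 10⁻¹² m = 6610 fm.

λ = 6610 fm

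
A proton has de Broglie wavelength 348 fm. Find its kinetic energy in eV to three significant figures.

KE = 6760 eV

p = h/λ = 6.626 × 10⁻³⁴ / 3.480 × 10⁻¹³ = 1.904 × 10⁻²¹ kg·m/s.
KE = p²/(2m) = (1.904 × 10⁻²¹)² / (2 × 1.673 × 10⁻²⁷) = 1.083 × 10⁻¹⁵ J = 6760 eV.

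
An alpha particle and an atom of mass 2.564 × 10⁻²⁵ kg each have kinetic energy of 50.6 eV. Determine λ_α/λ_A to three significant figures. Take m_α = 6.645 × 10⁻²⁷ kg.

λ_α/λ_A = 6.21

At fixed KE, p = √(2mKE) so λ = h/p ∝ 1/√m.
λ_α/λ_A = √(m_A/m_α) = √(2.564 × 10⁻²⁵/6.645 × 10⁻²⁷) = √(38.59) = 6.21.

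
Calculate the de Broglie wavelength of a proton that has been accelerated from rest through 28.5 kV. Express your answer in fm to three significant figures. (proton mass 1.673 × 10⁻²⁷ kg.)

KE = eV = 1.602 × 10⁻¹⁹ × 2.850 × 10⁴ = 4.566 × 10⁻¹⁵ J.
p = √(2mKE) = √(2 × 1.673 × 10⁻²⁷ × 4.566 × 10⁻¹⁵) = 3.909 × 10⁻²¹ kg·m/s.
λ = h/p = 6.626 × 10⁻³⁴ / 3.909 × 10⁻²¹ = 1.70 × 10⁻¹³ m = 170 fm.

λ = 170 fm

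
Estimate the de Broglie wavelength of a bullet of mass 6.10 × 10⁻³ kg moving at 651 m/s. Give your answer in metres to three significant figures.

p = mv = 6.10 × 10⁻³ × 651 = 3.971 kg·m/s.
λ = h/p = 6.626 × 10⁻³⁴ / 3.971 = 1.67 × 10⁻³⁴ m.

λ = 1.67 × 10⁻³⁴ m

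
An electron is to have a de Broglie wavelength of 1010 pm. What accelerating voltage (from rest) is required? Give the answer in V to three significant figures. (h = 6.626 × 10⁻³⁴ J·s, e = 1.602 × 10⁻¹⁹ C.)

p = h/λ = 6.626 × 10⁻³⁴ / 1.010 × 10⁻⁹ = 6.560 × 10⁻²⁵ kg·m/s.
KE = p²/(2m) = 2.362 × 10⁻¹⁹ J.
V = KE/e = 2.362 × 10⁻¹⁹ / (1.602 × 10⁻¹⁹) = 1.47 V.

V = 1.47 V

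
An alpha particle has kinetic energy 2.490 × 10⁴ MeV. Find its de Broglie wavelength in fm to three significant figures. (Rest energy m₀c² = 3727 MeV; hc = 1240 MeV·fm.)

λ = 0.0437 fm

Total energy E = KE + m₀c² = 2.490 × 10⁴ + 3727 = 28627 MeV.
(pc)² = E² − (m₀c²)² = (28627)² − (3727)² = 8.056 × 10⁸ MeV², so pc = 2.838 × 10⁴ MeV.
λ = hc/(pc) = 1240 MeV·fm / 2.838 × 10⁴ MeV = 0.0437 fm.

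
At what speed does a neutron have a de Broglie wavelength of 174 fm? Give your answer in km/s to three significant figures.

v = 2270 km/s

p = h/λ = 6.626 × 10⁻³⁴ / 1.740 × 10⁻¹³ = 3.808 × 10⁻²¹ kg·m/s.
v = p/m = 3.808 × 10⁻²¹ / 1.675 × 10⁻²⁷ = 2.27 × 10⁶ m/s = 2270 km/s.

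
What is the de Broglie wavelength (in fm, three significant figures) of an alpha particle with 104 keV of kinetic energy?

λ = 44.5 fm

KE = 104 keV = 1.666 × 10⁻¹⁴ J.
p = √(2mKE) = √(2 × 6.645 × 10⁻²⁷ × 1.666 × 10⁻¹⁴) = 1.488 × 10⁻²⁰ kg·m/s.
λ = h/p = 6.626 × 10⁻³⁴ / 1.488 × 10⁻²⁰ = 4.45 × 10⁻¹⁴ m = 44.5 fm.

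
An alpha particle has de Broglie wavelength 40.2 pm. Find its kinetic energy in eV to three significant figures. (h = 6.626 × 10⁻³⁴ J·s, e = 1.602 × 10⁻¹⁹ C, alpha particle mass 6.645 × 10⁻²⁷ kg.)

p = h/λ = 6.626 × 10⁻³⁴ / 4.020 × 10⁻¹¹ = 1.648 × 10⁻²³ kg·m/s.
KE = p²/(2m) = (1.648 × 10⁻²³)² / (2 × 6.645 × 10⁻²⁷) = 2.044 × 10⁻²⁰ J = 0.128 eV.

KE = 0.128 eV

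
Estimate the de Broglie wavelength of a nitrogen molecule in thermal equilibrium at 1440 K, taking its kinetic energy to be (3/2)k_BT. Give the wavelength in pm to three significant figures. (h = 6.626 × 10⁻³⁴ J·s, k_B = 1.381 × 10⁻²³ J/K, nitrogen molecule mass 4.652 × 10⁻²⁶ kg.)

λ = 12.6 pm

KE = (3/2)k_BT = 1.5 × 1.381 × 10⁻²³ × 1440 = 2.983 × 10⁻²⁰ J.
p = √(2mKE) = √(2 × 4.652 × 10⁻²⁶ × 2.983 × 10⁻²⁰) = 5.268 × 10⁻²³ kg·m/s.
λ = h/p = 1.26 × 10⁻¹¹ m = 12.6 pm.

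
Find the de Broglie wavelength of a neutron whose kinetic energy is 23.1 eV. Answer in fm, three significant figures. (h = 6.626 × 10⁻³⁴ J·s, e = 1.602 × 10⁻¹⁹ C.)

KE = 23.1 eV = 3.701 × 10⁻¹⁸ J.
p = √(2mKE) = √(2 × 1.675 × 10⁻²⁷ × 3.701 × 10⁻¹⁸) = 1.113 × 10⁻²² kg·m/s.
λ = h/p = 6.626 × 10⁻³⁴ / 1.113 × 10⁻²² = 5.95 × 10⁻¹² m = 5950 fm.

λ = 5950 fm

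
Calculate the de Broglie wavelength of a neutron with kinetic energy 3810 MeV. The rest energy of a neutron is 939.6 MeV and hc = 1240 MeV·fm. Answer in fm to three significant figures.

λ = 0.266 fm

Total energy E = KE + m₀c² = 3810 + 939.6 = 4749.6 MeV.
(pc)² = E² − (m₀c²)² = (4749.6)² − (939.6)² = 2.168 × 10⁷ MeV², so pc = 4656 MeV.
λ = hc/(pc) = 1240 MeV·fm / 4656 MeV = 0.266 fm.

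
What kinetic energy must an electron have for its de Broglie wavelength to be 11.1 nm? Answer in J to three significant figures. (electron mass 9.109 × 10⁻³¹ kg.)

KE = 1.96 × 10⁻²¹ J

p = h/λ = 6.626 × 10⁻³⁴ / 1.110 × 10⁻⁸ = 5.969 × 10⁻²⁶ kg·m/s.
KE = p²/(2m) = (5.969 × 10⁻²⁶)² / (2 × 9.109 × 10⁻³¹) = 1.956 × 10⁻²¹ J = 1.96 × 10⁻²¹ J.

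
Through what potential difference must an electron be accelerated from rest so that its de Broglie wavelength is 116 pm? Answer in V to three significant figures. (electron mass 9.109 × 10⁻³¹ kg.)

V = 112 V

p = h/λ = 6.626 × 10⁻³⁴ / 1.160 × 10⁻¹⁰ = 5.712 × 10⁻²⁴ kg·m/s.
KE = p²/(2m) = 1.791 × 10⁻¹⁷ J.
V = KE/e = 1.791 × 10⁻¹⁷ / (1.602 × 10⁻¹⁹) = 112 V.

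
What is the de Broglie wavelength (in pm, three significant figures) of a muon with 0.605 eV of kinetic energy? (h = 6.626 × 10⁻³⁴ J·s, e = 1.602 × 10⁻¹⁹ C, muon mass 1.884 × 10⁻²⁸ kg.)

KE = 0.605 eV = 9.692 × 10⁻²⁰ J.
p = √(2mKE) = √(2 × 1.884 × 10⁻²⁸ × 9.692 × 10⁻²⁰) = 6.043 × 10⁻²⁴ kg·m/s.
λ = h/p = 6.626 × 10⁻³⁴ / 6.043 × 10⁻²⁴ = 1.10 × 10⁻¹⁰ m = 110 pm.

λ = 110 pm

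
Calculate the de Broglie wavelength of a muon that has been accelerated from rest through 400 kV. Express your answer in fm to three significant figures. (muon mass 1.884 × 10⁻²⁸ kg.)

KE = eV = 1.602 × 10⁻¹⁹ × 4.000 × 10⁵ = 6.408 × 10⁻¹⁴ J.
p = √(2mKE) = √(2 × 1.884 × 10⁻²⁸ × 6.408 × 10⁻¹⁴) = 4.914 × 10⁻²¹ kg·m/s.
λ = h/p = 6.626 × 10⁻³⁴ / 4.914 × 10⁻²¹ = 1.35 × 10⁻¹³ m = 135 fm.

λ = 135 fm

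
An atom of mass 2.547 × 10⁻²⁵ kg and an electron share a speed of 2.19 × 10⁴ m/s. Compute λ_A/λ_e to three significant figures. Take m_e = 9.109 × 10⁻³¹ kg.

At fixed v, p = mv so λ = h/(mv) ∝ 1/m.
λ_A/λ_e = m_e/m_A = 9.109 × 10⁻³¹/2.547 × 10⁻²⁵ = 3.58 × 10⁻⁶.

λ_A/λ_e = 3.58 × 10⁻⁶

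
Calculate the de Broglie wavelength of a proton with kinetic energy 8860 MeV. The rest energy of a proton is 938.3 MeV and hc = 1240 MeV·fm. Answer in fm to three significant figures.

λ = 0.127 fm

Total energy E = KE + m₀c² = 8860 + 938.3 = 9798.3 MeV.
(pc)² = E² − (m₀c²)² = (9798.3)² − (938.3)² = 9.513 × 10⁷ MeV², so pc = 9753 MeV.
λ = hc/(pc) = 1240 MeV·fm / 9753 MeV = 0.127 fm.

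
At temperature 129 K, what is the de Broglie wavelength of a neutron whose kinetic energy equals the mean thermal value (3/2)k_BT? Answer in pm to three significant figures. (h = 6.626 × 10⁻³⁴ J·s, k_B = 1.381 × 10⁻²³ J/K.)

KE = (3/2)k_BT = 1.5 × 1.381 × 10⁻²³ × 129 = 2.672 × 10⁻²¹ J.
p = √(2mKE) = √(2 × 1.675 × 10⁻²⁷ × 2.672 × 10⁻²¹) = 2.992 × 10⁻²⁴ kg·m/s.
λ = h/p = 2.21 × 10⁻¹⁰ m = 221 pm.

λ = 221 pm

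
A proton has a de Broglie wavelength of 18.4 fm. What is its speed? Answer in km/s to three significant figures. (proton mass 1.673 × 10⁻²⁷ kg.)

p = h/λ = 6.626 × 10⁻³⁴ / 1.840 × 10⁻¹⁴ = 3.601 × 10⁻²⁰ kg·m/s.
v = p/m = 3.601 × 10⁻²⁰ / 1.673 × 10⁻²⁷ = 2.15 × 10⁷ m/s = 2.15 × 10⁴ km/s.

v = 2.15 × 10⁴ km/s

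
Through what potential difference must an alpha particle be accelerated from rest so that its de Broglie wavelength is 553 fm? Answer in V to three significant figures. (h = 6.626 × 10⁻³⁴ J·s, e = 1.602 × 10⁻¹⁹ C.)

V = 337 V

p = h/λ = 6.626 × 10⁻³⁴ / 5.530 × 10⁻¹³ = 1.198 × 10⁻²¹ kg·m/s.
KE = p²/(2m) = 1.080 × 10⁻¹⁶ J.
V = KE/2e = 1.080 × 10⁻¹⁶ / (2 × 1.602 × 10⁻¹⁹) = 337 V.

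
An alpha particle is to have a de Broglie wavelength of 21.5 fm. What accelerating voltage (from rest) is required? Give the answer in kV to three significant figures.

p = h/λ = 6.626 × 10⁻³⁴ / 2.150 × 10⁻¹⁴ = 3.082 × 10⁻²⁰ kg·m/s.
KE = p²/(2m) = 7.147 × 10⁻¹⁴ J.
V = KE/2e = 7.147 × 10⁻¹⁴ / (2 × 1.602 × 10⁻¹⁹) = 223 kV.

V = 223 kV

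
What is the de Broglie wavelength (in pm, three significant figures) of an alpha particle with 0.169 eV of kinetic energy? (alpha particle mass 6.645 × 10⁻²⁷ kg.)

λ = 34.9 pm

KE = 0.169 eV = 2.707 × 10⁻²⁰ J.
p = √(2mKE) = √(2 × 6.645 × 10⁻²⁷ × 2.707 × 10⁻²⁰) = 1.897 × 10⁻²³ kg·m/s.
λ = h/p = 6.626 × 10⁻³⁴ / 1.897 × 10⁻²³ = 3.49 × 10⁻¹¹ m = 34.9 pm.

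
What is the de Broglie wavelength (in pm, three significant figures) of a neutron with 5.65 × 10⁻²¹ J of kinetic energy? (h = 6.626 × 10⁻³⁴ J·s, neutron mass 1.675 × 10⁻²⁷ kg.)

p = √(2mKE) = √(2 × 1.675 × 10⁻²⁷ × 5.650 × 10⁻²¹) = 4.351 × 10⁻²⁴ kg·m/s.
λ = h/p = 6.626 × 10⁻³⁴ / 4.351 × 10⁻²⁴ = 1.52 × 10⁻¹⁰ m = 152 pm.

λ = 152 pm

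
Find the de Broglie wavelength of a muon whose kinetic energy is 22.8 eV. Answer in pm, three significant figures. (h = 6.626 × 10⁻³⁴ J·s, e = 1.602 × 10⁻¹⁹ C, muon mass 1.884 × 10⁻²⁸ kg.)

λ = 17.9 pm

KE = 22.8 eV = 3.653 × 10⁻¹⁸ J.
p = √(2mKE) = √(2 × 1.884 × 10⁻²⁸ × 3.653 × 10⁻¹⁸) = 3.710 × 10⁻²³ kg·m/s.
λ = h/p = 6.626 × 10⁻³⁴ / 3.710 × 10⁻²³ = 1.79 × 10⁻¹¹ m = 17.9 pm.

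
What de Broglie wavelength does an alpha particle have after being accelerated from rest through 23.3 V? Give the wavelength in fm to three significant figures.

KE = 2eV = 2 × 1.602 × 10⁻¹⁹ × 23.30 = 7.465 × 10⁻¹⁸ J.
p = √(2mKE) = √(2 × 6.645 × 10⁻²⁷ × 7.465 × 10⁻¹⁸) = 3.150 × 10⁻²² kg·m/s.
λ = h/p = 6.626 × 10⁻³⁴ / 3.150 × 10⁻²² = 2.10 × 10⁻¹² m = 2100 fm.

λ = 2100 fm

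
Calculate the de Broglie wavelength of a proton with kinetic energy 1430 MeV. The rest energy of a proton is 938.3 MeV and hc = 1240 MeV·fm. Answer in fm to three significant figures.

Total energy E = KE + m₀c² = 1430 + 938.3 = 2368.3 MeV.
(pc)² = E² − (m₀c²)² = (2368.3)² − (938.3)² = 4.728 × 10⁶ MeV², so pc = 2174 MeV.
λ = hc/(pc) = 1240 MeV·fm / 2174 MeV = 0.570 fm.

λ = 0.570 fm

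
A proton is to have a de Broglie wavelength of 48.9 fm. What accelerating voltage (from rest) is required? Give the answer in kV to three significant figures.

p = h/λ = 6.626 × 10⁻³⁴ / 4.890 × 10⁻¹⁴ = 1.355 × 10⁻²⁰ kg·m/s.
KE = p²/(2m) = 5.487 × 10⁻¹⁴ J.
V = KE/e = 5.487 × 10⁻¹⁴ / (1.602 × 10⁻¹⁹) = 343 kV.

V = 343 kV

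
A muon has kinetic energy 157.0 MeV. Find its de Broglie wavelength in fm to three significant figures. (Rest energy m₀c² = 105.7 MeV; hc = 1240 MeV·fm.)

Total energy E = KE + m₀c² = 157.0 + 105.7 = 262.7 MeV.
(pc)² = E² − (m₀c²)² = (262.7)² − (105.7)² = 5.784 × 10⁴ MeV², so pc = 240.5 MeV.
λ = hc/(pc) = 1240 MeV·fm / 240.5 MeV = 5.16 fm.

λ = 5.16 fm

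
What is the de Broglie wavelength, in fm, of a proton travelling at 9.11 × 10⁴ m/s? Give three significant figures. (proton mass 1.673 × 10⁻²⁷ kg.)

λ = 4350 fm

p = mv = 1.673 × 10⁻²⁷ × 9.11 × 10⁴ = 1.524 × 10⁻²² kg·m/s.
λ = h/p = 6.626 × 10⁻³⁴ / 1.524 × 10⁻²² = 4.35 × 10⁻¹² m = 4350 fm.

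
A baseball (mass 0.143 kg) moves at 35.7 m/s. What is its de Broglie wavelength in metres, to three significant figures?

λ = 1.30 × 10⁻³⁴ m

p = mv = 0.143 × 35.7 = 5.105 kg·m/s.
λ = h/p = 6.626 × 10⁻³⁴ / 5.105 = 1.30 × 10⁻³⁴ m.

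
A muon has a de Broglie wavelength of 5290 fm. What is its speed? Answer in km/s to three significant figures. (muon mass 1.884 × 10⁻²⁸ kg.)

p = h/λ = 6.626 × 10⁻³⁴ / 5.290 × 10⁻¹² = 1.253 × 10⁻²² kg·m/s.
v = p/m = 1.253 × 10⁻²² / 1.884 × 10⁻²⁸ = 6.65 × 10⁵ m/s = 665 km/s.

v = 665 km/s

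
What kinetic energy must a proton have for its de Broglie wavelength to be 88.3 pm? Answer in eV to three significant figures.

p = h/λ = 6.626 × 10⁻³⁴ / 8.830 × 10⁻¹¹ = 7.504 × 10⁻²⁴ kg·m/s.
KE = p²/(2m) = (7.504 × 10⁻²⁴)² / (2 × 1.673 × 10⁻²⁷) = 1.683 × 10⁻²⁰ J = 0.105 eV.

KE = 0.105 eV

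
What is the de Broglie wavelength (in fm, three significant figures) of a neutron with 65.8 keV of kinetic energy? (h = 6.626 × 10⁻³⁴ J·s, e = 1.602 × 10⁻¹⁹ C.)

λ = 112 fm

KE = 65.8 keV = 1.054 × 10⁻¹⁴ J.
p = √(2mKE) = √(2 × 1.675 × 10⁻²⁷ × 1.054 × 10⁻¹⁴) = 5.942 × 10⁻²¹ kg·m/s.
λ = h/p = 6.626 × 10⁻³⁴ / 5.942 × 10⁻²¹ = 1.12 × 10⁻¹³ m = 112 fm.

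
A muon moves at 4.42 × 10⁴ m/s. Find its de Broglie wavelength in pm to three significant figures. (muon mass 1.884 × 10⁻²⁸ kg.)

λ = 79.6 pm

p = mv = 1.884 × 10⁻²⁸ × 4.42 × 10⁴ = 8.327 × 10⁻²⁴ kg·m/s.
λ = h/p = 6.626 × 10⁻³⁴ / 8.327 × 10⁻²⁴ = 7.96 × 10⁻¹¹ m = 79.6 pm.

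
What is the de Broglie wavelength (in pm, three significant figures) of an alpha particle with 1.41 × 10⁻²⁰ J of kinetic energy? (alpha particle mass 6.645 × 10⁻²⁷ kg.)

λ = 48.4 pm

p = √(2mKE) = √(2 × 6.645 × 10⁻²⁷ × 1.410 × 10⁻²⁰) = 1.369 × 10⁻²³ kg·m/s.
λ = h/p = 6.626 × 10⁻³⁴ / 1.369 × 10⁻²³ = 4.84 × 10⁻¹¹ m = 48.4 pm.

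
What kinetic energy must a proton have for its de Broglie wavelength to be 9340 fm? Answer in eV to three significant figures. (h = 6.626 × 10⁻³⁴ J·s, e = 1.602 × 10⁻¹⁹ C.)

p = h/λ = 6.626 × 10⁻³⁴ / 9.340 × 10⁻¹² = 7.094 × 10⁻²³ kg·m/s.
KE = p²/(2m) = (7.094 × 10⁻²³)² / (2 × 1.673 × 10⁻²⁷) = 1.504 × 10⁻¹⁸ J = 9.39 eV.

KE = 9.39 eV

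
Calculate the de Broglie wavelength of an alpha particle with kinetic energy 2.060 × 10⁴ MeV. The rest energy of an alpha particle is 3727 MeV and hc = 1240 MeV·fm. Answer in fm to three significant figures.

Total energy E = KE + m₀c² = 2.060 × 10⁴ + 3727 = 24327 MeV.
(pc)² = E² − (m₀c²)² = (24327)² − (3727)² = 5.779 × 10⁸ MeV², so pc = 2.404 × 10⁴ MeV.
λ = hc/(pc) = 1240 MeV·fm / 2.404 × 10⁴ MeV = 0.0516 fm.

λ = 0.0516 fm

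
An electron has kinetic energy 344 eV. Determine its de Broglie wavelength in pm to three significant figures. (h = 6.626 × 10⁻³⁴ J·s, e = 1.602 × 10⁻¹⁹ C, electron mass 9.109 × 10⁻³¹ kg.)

KE = 344 eV = 5.511 × 10⁻¹⁷ J.
p = √(2mKE) = √(2 × 9.109 × 10⁻³¹ × 5.511 × 10⁻¹⁷) = 1.002 × 10⁻²³ kg·m/s.
λ = h/p = 6.626 × 10⁻³⁴ / 1.002 × 10⁻²³ = 6.61 × 10⁻¹¹ m = 66.1 pm.

λ = 66.1 pm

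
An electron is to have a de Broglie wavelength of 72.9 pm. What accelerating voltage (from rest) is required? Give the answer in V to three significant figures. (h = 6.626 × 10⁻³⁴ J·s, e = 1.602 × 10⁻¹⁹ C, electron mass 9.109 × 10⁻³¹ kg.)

V = 283 V

p = h/λ = 6.626 × 10⁻³⁴ / 7.290 × 10⁻¹¹ = 9.089 × 10⁻²⁴ kg·m/s.
KE = p²/(2m) = 4.535 × 10⁻¹⁷ J.
V = KE/e = 4.535 × 10⁻¹⁷ / (1.602 × 10⁻¹⁹) = 283 V.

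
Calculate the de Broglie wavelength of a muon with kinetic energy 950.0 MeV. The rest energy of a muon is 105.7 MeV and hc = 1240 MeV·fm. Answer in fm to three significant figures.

Total energy E = KE + m₀c² = 950.0 + 105.7 = 1055.7 MeV.
(pc)² = E² − (m₀c²)² = (1055.7)² − (105.7)² = 1.103 × 10⁶ MeV², so pc = 1050 MeV.
λ = hc/(pc) = 1240 MeV·fm / 1050 MeV = 1.18 fm.

λ = 1.18 fm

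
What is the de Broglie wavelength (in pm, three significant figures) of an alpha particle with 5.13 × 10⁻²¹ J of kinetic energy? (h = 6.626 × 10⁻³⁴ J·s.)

p = √(2mKE) = √(2 × 6.645 × 10⁻²⁷ × 5.130 × 10⁻²¹) = 8.257 × 10⁻²⁴ kg·m/s.
λ = h/p = 6.626 × 10⁻³⁴ / 8.257 × 10⁻²⁴ = 8.02 × 10⁻¹¹ m = 80.2 pm.

λ = 80.2 pm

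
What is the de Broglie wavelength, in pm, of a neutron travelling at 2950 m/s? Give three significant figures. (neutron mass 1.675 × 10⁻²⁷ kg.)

λ = 134 pm

p = mv = 1.675 × 10⁻²⁷ × 2950 = 4.941 × 10⁻²⁴ kg·m/s.
λ = h/p = 6.626 × 10⁻³⁴ / 4.941 × 10⁻²⁴ = 1.34 × 10⁻¹⁰ m = 134 pm.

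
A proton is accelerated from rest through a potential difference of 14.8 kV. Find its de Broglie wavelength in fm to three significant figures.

KE = eV = 1.602 × 10⁻¹⁹ × 1.480 × 10⁴ = 2.371 × 10⁻¹⁵ J.
p = √(2mKE) = √(2 × 1.673 × 10⁻²⁷ × 2.371 × 10⁻¹⁵) = 2.817 × 10⁻²¹ kg·m/s.
λ = h/p = 6.626 × 10⁻³⁴ / 2.817 × 10⁻²¹ = 2.35 × 10⁻¹³ m = 235 fm.

λ = 235 fm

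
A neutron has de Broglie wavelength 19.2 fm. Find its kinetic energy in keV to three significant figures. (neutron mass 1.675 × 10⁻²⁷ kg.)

p = h/λ = 6.626 × 10⁻³⁴ / 1.920 × 10⁻¹⁴ = 3.451 × 10⁻²⁰ kg·m/s.
KE = p²/(2m) = (3.451 × 10⁻²⁰)² / (2 × 1.675 × 10⁻²⁷) = 3.555 × 10⁻¹³ J = 2220 keV.

KE = 2220 keV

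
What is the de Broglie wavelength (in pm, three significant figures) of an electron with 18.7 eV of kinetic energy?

KE = 18.7 eV = 2.996 × 10⁻¹⁸ J.
p = √(2mKE) = √(2 × 9.109 × 10⁻³¹ × 2.996 × 10⁻¹⁸) = 2.336 × 10⁻²⁴ kg·m/s.
λ = h/p = 6.626 × 10⁻³⁴ / 2.336 × 10⁻²⁴ = 2.84 × 10⁻¹⁰ m = 284 pm.

λ = 284 pm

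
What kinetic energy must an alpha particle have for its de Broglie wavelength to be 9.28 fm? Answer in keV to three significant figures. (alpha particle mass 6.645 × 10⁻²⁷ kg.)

KE = 2390 keV

p = h/λ = 6.626 × 10⁻³⁴ / 9.280 × 10⁻¹⁵ = 7.140 × 10⁻²⁰ kg·m/s.
KE = p²/(2m) = (7.140 × 10⁻²⁰)² / (2 × 6.645 × 10⁻²⁷) = 3.836 × 10⁻¹³ J = 2390 keV.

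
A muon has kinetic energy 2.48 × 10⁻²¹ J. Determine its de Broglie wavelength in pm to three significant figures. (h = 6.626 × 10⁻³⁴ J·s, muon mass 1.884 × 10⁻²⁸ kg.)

p = √(2mKE) = √(2 × 1.884 × 10⁻²⁸ × 2.480 × 10⁻²¹) = 9.667 × 10⁻²⁵ kg·m/s.
λ = h/p = 6.626 × 10⁻³⁴ / 9.667 × 10⁻²⁵ = 6.85 × 10⁻¹⁰ m = 685 pm.

λ = 685 pm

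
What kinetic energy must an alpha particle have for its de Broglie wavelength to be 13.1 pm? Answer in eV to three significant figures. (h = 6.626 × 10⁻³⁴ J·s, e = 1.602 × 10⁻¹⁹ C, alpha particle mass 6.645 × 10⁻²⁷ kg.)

KE = 1.20 eV

p = h/λ = 6.626 × 10⁻³⁴ / 1.310 × 10⁻¹¹ = 5.058 × 10⁻²³ kg·m/s.
KE = p²/(2m) = (5.058 × 10⁻²³)² / (2 × 6.645 × 10⁻²⁷) = 1.925 × 10⁻¹⁹ J = 1.20 eV.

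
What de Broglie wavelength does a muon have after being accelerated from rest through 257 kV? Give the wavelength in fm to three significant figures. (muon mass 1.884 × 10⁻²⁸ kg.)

KE = eV = 1.602 × 10⁻¹⁹ × 2.570 × 10⁵ = 4.117 × 10⁻¹⁴ J.
p = √(2mKE) = √(2 × 1.884 × 10⁻²⁸ × 4.117 × 10⁻¹⁴) = 3.939 × 10⁻²¹ kg·m/s.
λ = h/p = 6.626 × 10⁻³⁴ / 3.939 × 10⁻²¹ = 1.68 × 10⁻¹³ m = 168 fm.

λ = 168 fm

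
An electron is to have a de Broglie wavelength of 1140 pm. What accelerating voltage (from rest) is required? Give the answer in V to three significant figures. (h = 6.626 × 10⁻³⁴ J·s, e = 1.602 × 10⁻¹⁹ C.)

V = 1.16 V

p = h/λ = 6.626 × 10⁻³⁴ / 1.140 × 10⁻⁹ = 5.812 × 10⁻²⁵ kg·m/s.
KE = p²/(2m) = 1.854 × 10⁻¹⁹ J.
V = KE/e = 1.854 × 10⁻¹⁹ / (1.602 × 10⁻¹⁹) = 1.16 V.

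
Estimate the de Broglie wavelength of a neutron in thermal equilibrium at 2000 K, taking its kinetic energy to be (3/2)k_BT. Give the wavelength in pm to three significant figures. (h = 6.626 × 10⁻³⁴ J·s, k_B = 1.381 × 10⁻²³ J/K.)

KE = (3/2)k_BT = 1.5 × 1.381 × 10⁻²³ × 2000 = 4.143 × 10⁻²⁰ J.
p = √(2mKE) = √(2 × 1.675 × 10⁻²⁷ × 4.143 × 10⁻²⁰) = 1.178 × 10⁻²³ kg·m/s.
λ = h/p = 5.62 × 10⁻¹¹ m = 56.2 pm.

λ = 56.2 pm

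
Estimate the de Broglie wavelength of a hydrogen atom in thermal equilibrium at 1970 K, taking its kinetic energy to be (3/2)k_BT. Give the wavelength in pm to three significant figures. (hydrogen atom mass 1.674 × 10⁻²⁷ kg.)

λ = 56.7 pm

KE = (3/2)k_BT = 1.5 × 1.381 × 10⁻²³ × 1970 = 4.081 × 10⁻²⁰ J.
p = √(2mKE) = √(2 × 1.674 × 10⁻²⁷ × 4.081 × 10⁻²⁰) = 1.169 × 10⁻²³ kg·m/s.
λ = h/p = 5.67 × 10⁻¹¹ m = 56.7 pm.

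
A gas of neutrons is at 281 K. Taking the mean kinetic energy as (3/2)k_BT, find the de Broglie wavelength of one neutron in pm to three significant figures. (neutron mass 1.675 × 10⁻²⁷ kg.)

KE = (3/2)k_BT = 1.5 × 1.381 × 10⁻²³ × 281 = 5.821 × 10⁻²¹ J.
p = √(2mKE) = √(2 × 1.675 × 10⁻²⁷ × 5.821 × 10⁻²¹) = 4.416 × 10⁻²⁴ kg·m/s.
λ = h/p = 1.50 × 10⁻¹⁰ m = 150 pm.

λ = 150 pm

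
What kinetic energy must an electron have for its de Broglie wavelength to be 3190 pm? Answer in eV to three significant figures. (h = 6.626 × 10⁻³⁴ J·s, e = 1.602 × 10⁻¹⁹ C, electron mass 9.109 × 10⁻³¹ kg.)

p = h/λ = 6.626 × 10⁻³⁴ / 3.190 × 10⁻⁹ = 2.077 × 10⁻²⁵ kg·m/s.
KE = p²/(2m) = (2.077 × 10⁻²⁵)² / (2 × 9.109 × 10⁻³¹) = 2.368 × 10⁻²⁰ J = 0.148 eV.

KE = 0.148 eV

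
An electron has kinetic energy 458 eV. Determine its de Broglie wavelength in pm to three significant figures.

λ = 57.3 pm

KE = 458 eV = 7.337 × 10⁻¹⁷ J.
p = √(2mKE) = √(2 × 9.109 × 10⁻³¹ × 7.337 × 10⁻¹⁷) = 1.156 × 10⁻²³ kg·m/s.
λ = h/p = 6.626 × 10⁻³⁴ / 1.156 × 10⁻²³ = 5.73 × 10⁻¹¹ m = 57.3 pm.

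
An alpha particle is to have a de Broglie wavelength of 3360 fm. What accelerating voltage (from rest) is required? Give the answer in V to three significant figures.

V = 9.13 V

p = h/λ = 6.626 × 10⁻³⁴ / 3.360 × 10⁻¹² = 1.972 × 10⁻²² kg·m/s.
KE = p²/(2m) = 2.926 × 10⁻¹⁸ J.
V = KE/2e = 2.926 × 10⁻¹⁸ / (2 × 1.602 × 10⁻¹⁹) = 9.13 V.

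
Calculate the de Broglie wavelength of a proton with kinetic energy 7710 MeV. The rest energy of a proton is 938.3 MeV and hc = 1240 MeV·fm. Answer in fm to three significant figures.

Total energy E = KE + m₀c² = 7710 + 938.3 = 8648.3 MeV.
(pc)² = E² − (m₀c²)² = (8648.3)² − (938.3)² = 7.391 × 10⁷ MeV², so pc = 8597 MeV.
λ = hc/(pc) = 1240 MeV·fm / 8597 MeV = 0.144 fm.

λ = 0.144 fm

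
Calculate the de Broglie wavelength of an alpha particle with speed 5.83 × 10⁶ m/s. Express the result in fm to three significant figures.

λ = 17.1 fm

p = mv = 6.645 × 10⁻²⁷ × 5.83 × 10⁶ = 3.874 × 10⁻²⁰ kg·m/s.
λ = h/p = 6.626 × 10⁻³⁴ / 3.874 × 10⁻²⁰ = 1.71 × 10⁻¹⁴ m = 17.1 fm.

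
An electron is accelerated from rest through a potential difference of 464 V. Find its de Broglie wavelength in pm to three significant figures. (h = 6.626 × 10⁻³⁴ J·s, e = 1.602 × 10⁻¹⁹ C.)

λ = 56.9 pm

KE = eV = 1.602 × 10⁻¹⁹ × 464.0 = 7.433 × 10⁻¹⁷ J.
p = √(2mKE) = √(2 × 9.109 × 10⁻³¹ × 7.433 × 10⁻¹⁷) = 1.164 × 10⁻²³ kg·m/s.
λ = h/p = 6.626 × 10⁻³⁴ / 1.164 × 10⁻²³ = 5.69 × 10⁻¹¹ m = 56.9 pm.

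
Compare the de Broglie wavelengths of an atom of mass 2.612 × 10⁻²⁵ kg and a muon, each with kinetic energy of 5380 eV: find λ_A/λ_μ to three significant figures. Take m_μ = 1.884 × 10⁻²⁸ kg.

λ_A/λ_μ = 0.0269

At fixed KE, p = √(2mKE) so λ = h/p ∝ 1/√m.
λ_A/λ_μ = √(m_μ/m_A) = √(1.884 × 10⁻²⁸/2.612 × 10⁻²⁵) = √(7.213 × 10⁻⁴) = 0.0269.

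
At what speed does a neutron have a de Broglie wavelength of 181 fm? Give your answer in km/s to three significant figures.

p = h/λ = 6.626 × 10⁻³⁴ / 1.810 × 10⁻¹³ = 3.661 × 10⁻²¹ kg·m/s.
v = p/m = 3.661 × 10⁻²¹ / 1.675 × 10⁻²⁷ = 2.19 × 10⁶ m/s = 2190 km/s.

v = 2190 km/s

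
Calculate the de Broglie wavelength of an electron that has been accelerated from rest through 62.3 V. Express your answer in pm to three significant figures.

λ = 155 pm

KE = eV = 1.602 × 10⁻¹⁹ × 62.30 = 9.980 × 10⁻¹⁸ J.
p = √(2mKE) = √(2 × 9.109 × 10⁻³¹ × 9.980 × 10⁻¹⁸) = 4.264 × 10⁻²⁴ kg·m/s.
λ = h/p = 6.626 × 10⁻³⁴ / 4.264 × 10⁻²⁴ = 1.55 × 10⁻¹⁰ m = 155 pm.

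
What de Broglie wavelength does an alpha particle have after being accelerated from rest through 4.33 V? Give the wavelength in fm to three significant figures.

λ = 4880 fm

KE = 2eV = 2 × 1.602 × 10⁻¹⁹ × 4.330 = 1.387 × 10⁻¹⁸ J.
p = √(2mKE) = √(2 × 6.645 × 10⁻²⁷ × 1.387 × 10⁻¹⁸) = 1.358 × 10⁻²² kg·m/s.
λ = h/p = 6.626 × 10⁻³⁴ / 1.358 × 10⁻²² = 4.88 × 10⁻¹² m = 4880 fm.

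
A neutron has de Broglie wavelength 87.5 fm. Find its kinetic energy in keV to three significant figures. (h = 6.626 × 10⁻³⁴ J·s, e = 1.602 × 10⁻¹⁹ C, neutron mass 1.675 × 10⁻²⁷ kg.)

p = h/λ = 6.626 × 10⁻³⁴ / 8.750 × 10⁻¹⁴ = 7.573 × 10⁻²¹ kg·m/s.
KE = p²/(2m) = (7.573 × 10⁻²¹)² / (2 × 1.675 × 10⁻²⁷) = 1.712 × 10⁻¹⁴ J = 107 keV.

KE = 107 keV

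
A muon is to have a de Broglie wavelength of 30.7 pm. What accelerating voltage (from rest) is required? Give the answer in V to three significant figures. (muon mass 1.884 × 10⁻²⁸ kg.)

V = 7.72 V

p = h/λ = 6.626 × 10⁻³⁴ / 3.070 × 10⁻¹¹ = 2.158 × 10⁻²³ kg·m/s.
KE = p²/(2m) = 1.236 × 10⁻¹⁸ J.
V = KE/e = 1.236 × 10⁻¹⁸ / (1.602 × 10⁻¹⁹) = 7.72 V.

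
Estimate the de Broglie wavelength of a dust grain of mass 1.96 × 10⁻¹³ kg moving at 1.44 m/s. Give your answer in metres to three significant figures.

λ = 2.35 × 10⁻²¹ m

p = mv = 1.96 × 10⁻¹³ × 1.44 = 2.822 × 10⁻¹³ kg·m/s.
λ = h/p = 6.626 × 10⁻³⁴ / 2.822 × 10⁻¹³ = 2.35 × 10⁻²¹ m.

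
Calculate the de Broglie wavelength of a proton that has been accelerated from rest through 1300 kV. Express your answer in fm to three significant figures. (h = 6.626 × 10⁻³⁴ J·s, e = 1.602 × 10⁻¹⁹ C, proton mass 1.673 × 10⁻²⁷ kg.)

KE = eV = 1.602 × 10⁻¹⁹ × 1.300 × 10⁶ = 2.083 × 10⁻¹³ J.
p = √(2mKE) = √(2 × 1.673 × 10⁻²⁷ × 2.083 × 10⁻¹³) = 2.640 × 10⁻²⁰ kg·m/s.
λ = h/p = 6.626 × 10⁻³⁴ / 2.640 × 10⁻²⁰ = 2.51 × 10⁻¹⁴ m = 25.1 fm.

λ = 25.1 fm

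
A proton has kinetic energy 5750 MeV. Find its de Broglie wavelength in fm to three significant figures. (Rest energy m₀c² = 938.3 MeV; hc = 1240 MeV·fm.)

λ = 0.187 fm

Total energy E = KE + m₀c² = 5750 + 938.3 = 6688.3 MeV.
(pc)² = E² − (m₀c²)² = (6688.3)² − (938.3)² = 4.385 × 10⁷ MeV², so pc = 6622 MeV.
λ = hc/(pc) = 1240 MeV·fm / 6622 MeV = 0.187 fm.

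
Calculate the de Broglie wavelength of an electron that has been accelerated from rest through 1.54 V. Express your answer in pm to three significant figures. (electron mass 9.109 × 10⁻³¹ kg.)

λ = 988 pm

KE = eV = 1.602 × 10⁻¹⁹ × 1.540 = 2.467 × 10⁻¹⁹ J.
p = √(2mKE) = √(2 × 9.109 × 10⁻³¹ × 2.467 × 10⁻¹⁹) = 6.704 × 10⁻²⁵ kg·m/s.
λ = h/p = 6.626 × 10⁻³⁴ / 6.704 × 10⁻²⁵ = 9.88 × 10⁻¹⁰ m = 988 pm.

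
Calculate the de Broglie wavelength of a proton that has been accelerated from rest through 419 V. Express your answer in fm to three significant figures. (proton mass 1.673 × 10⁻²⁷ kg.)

KE = eV = 1.602 × 10⁻¹⁹ × 419.0 = 6.712 × 10⁻¹⁷ J.
p = √(2mKE) = √(2 × 1.673 × 10⁻²⁷ × 6.712 × 10⁻¹⁷) = 4.739 × 10⁻²² kg·m/s.
λ = h/p = 6.626 × 10⁻³⁴ / 4.739 × 10⁻²² = 1.40 × 10⁻¹² m = 1400 fm.

λ = 1400 fm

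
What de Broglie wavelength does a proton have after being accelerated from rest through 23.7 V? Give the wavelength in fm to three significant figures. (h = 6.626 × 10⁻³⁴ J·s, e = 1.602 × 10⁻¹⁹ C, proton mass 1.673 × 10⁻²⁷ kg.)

λ = 5880 fm

KE = eV = 1.602 × 10⁻¹⁹ × 23.70 = 3.797 × 10⁻¹⁸ J.
p = √(2mKE) = √(2 × 1.673 × 10⁻²⁷ × 3.797 × 10⁻¹⁸) = 1.127 × 10⁻²² kg·m/s.
λ = h/p = 6.626 × 10⁻³⁴ / 1.127 × 10⁻²² = 5.88 × 10⁻¹² m = 5880 fm.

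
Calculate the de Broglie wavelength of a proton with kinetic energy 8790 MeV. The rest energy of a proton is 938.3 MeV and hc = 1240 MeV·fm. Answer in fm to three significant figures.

Total energy E = KE + m₀c² = 8790 + 938.3 = 9728.3 MeV.
(pc)² = E² − (m₀c²)² = (9728.3)² − (938.3)² = 9.376 × 10⁷ MeV², so pc = 9683 MeV.
λ = hc/(pc) = 1240 MeV·fm / 9683 MeV = 0.128 fm.

λ = 0.128 fm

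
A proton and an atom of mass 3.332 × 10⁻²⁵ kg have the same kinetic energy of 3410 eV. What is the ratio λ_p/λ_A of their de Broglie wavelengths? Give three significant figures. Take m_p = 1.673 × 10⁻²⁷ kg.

λ_p/λ_A = 14.1

At fixed KE, p = √(2mKE) so λ = h/p ∝ 1/√m.
λ_p/λ_A = √(m_A/m_p) = √(3.332 × 10⁻²⁵/1.673 × 10⁻²⁷) = √(199.2) = 14.1.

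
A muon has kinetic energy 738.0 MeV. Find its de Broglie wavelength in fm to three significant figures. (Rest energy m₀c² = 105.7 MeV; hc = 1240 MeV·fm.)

λ = 1.48 fm

Total energy E = KE + m₀c² = 738.0 + 105.7 = 843.7 MeV.
(pc)² = E² − (m₀c²)² = (843.7)² − (105.7)² = 7.007 × 10⁵ MeV², so pc = 837.1 MeV.
λ = hc/(pc) = 1240 MeV·fm / 837.1 MeV = 1.48 fm.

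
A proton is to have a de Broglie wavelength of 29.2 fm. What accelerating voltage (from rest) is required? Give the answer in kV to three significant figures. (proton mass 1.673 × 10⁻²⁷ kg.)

V = 961 kV

p = h/λ = 6.626 × 10⁻³⁴ / 2.920 × 10⁻¹⁴ = 2.269 × 10⁻²⁰ kg·m/s.
KE = p²/(2m) = 1.539 × 10⁻¹³ J.
V = KE/e = 1.539 × 10⁻¹³ / (1.602 × 10⁻¹⁹) = 961 kV.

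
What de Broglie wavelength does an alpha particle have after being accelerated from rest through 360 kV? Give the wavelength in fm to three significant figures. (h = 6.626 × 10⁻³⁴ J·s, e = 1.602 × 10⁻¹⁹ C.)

λ = 16.9 fm

KE = 2eV = 2 × 1.602 × 10⁻¹⁹ × 3.600 × 10⁵ = 1.153 × 10⁻¹³ J.
p = √(2mKE) = √(2 × 6.645 × 10⁻²⁷ × 1.153 × 10⁻¹³) = 3.915 × 10⁻²⁰ kg·m/s.
λ = h/p = 6.626 × 10⁻³⁴ / 3.915 × 10⁻²⁰ = 1.69 × 10⁻¹⁴ m = 16.9 fm.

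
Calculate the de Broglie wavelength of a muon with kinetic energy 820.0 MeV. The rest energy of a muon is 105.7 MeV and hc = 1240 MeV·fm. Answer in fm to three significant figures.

λ = 1.35 fm

Total energy E = KE + m₀c² = 820.0 + 105.7 = 925.7 MeV.
(pc)² = E² − (m₀c²)² = (925.7)² − (105.7)² = 8.457 × 10⁵ MeV², so pc = 919.6 MeV.
λ = hc/(pc) = 1240 MeV·fm / 919.6 MeV = 1.35 fm.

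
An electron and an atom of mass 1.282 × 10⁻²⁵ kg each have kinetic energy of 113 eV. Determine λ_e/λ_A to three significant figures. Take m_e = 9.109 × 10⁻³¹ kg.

At fixed KE, p = √(2mKE) so λ = h/p ∝ 1/√m.
λ_e/λ_A = √(m_A/m_e) = √(1.282 × 10⁻²⁵/9.109 × 10⁻³¹) = √(1.407 × 10⁵) = 375.

λ_e/λ_A = 375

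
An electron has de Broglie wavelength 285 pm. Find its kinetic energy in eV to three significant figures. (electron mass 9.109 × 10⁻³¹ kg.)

KE = 18.5 eV

p = h/λ = 6.626 × 10⁻³⁴ / 2.850 × 10⁻¹⁰ = 2.325 × 10⁻²⁴ kg·m/s.
KE = p²/(2m) = (2.325 × 10⁻²⁴)² / (2 × 9.109 × 10⁻³¹) = 2.967 × 10⁻¹⁸ J = 18.5 eV.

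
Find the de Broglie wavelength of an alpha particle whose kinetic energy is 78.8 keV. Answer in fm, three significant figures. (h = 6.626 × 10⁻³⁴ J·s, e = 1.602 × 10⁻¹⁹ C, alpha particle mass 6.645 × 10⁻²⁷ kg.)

λ = 51.2 fm

KE = 78.8 keV = 1.262 × 10⁻¹⁴ J.
p = √(2mKE) = √(2 × 6.645 × 10⁻²⁷ × 1.262 × 10⁻¹⁴) = 1.295 × 10⁻²⁰ kg·m/s.
λ = h/p = 6.626 × 10⁻³⁴ / 1.295 × 10⁻²⁰ = 5.12 × 10⁻¹⁴ m = 51.2 fm.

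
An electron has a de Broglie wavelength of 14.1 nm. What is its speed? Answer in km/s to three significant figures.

v = 51.6 km/s

p = h/λ = 6.626 × 10⁻³⁴ / 1.410 × 10⁻⁸ = 4.699 × 10⁻²⁶ kg·m/s.
v = p/m = 4.699 × 10⁻²⁶ / 9.109 × 10⁻³¹ = 5.16 × 10⁴ m/s = 51.6 km/s.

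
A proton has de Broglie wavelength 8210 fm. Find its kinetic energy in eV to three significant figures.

KE = 12.2 eV

p = h/λ = 6.626 × 10⁻³⁴ / 8.210 × 10⁻¹² = 8.071 × 10⁻²³ kg·m/s.
KE = p²/(2m) = (8.071 × 10⁻²³)² / (2 × 1.673 × 10⁻²⁷) = 1.947 × 10⁻¹⁸ J = 12.2 eV.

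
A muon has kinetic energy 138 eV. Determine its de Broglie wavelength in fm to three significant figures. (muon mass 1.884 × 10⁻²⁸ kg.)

KE = 138 eV = 2.211 × 10⁻¹⁷ J.
p = √(2mKE) = √(2 × 1.884 × 10⁻²⁸ × 2.211 × 10⁻¹⁷) = 9.127 × 10⁻²³ kg·m/s.
λ = h/p = 6.626 × 10⁻³⁴ / 9.127 × 10⁻²³ = 7.26 × 10⁻¹² m = 7260 fm.

λ = 7260 fm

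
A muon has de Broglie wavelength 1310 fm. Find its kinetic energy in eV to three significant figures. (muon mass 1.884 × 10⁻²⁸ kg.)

p = h/λ = 6.626 × 10⁻³⁴ / 1.310 × 10⁻¹² = 5.058 × 10⁻²² kg·m/s.
KE = p²/(2m) = (5.058 × 10⁻²²)² / (2 × 1.884 × 10⁻²⁸) = 6.790 × 10⁻¹⁶ J = 4240 eV.

KE = 4240 eV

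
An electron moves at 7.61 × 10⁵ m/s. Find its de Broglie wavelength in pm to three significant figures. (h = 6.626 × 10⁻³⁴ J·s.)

λ = 956 pm

p = mv = 9.109 × 10⁻³¹ × 7.61 × 10⁵ = 6.932 × 10⁻²⁵ kg·m/s.
λ = h/p = 6.626 × 10⁻³⁴ / 6.932 × 10⁻²⁵ = 9.56 × 10⁻¹⁰ m = 956 pm.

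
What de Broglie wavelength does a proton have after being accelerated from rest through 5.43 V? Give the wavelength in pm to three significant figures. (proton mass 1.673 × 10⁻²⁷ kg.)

λ = 12.3 pm

KE = eV = 1.602 × 10⁻¹⁹ × 5.430 = 8.699 × 10⁻¹⁹ J.
p = √(2mKE) = √(2 × 1.673 × 10⁻²⁷ × 8.699 × 10⁻¹⁹) = 5.395 × 10⁻²³ kg·m/s.
λ = h/p = 6.626 × 10⁻³⁴ / 5.395 × 10⁻²³ = 1.23 × 10⁻¹¹ m = 12.3 pm.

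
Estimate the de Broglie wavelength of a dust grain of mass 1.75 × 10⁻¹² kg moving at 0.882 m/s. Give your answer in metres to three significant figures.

p = mv = 1.75 × 10⁻¹² × 0.882 = 1.544 × 10⁻¹² kg·m/s.
λ = h/p = 6.626 × 10⁻³⁴ / 1.544 × 10⁻¹² = 4.29 × 10⁻²² m.

λ = 4.29 × 10⁻²² m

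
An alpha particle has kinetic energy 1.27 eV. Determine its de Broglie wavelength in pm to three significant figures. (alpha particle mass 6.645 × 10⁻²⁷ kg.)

λ = 12.7 pm

KE = 1.27 eV = 2.035 × 10⁻¹⁹ J.
p = √(2mKE) = √(2 × 6.645 × 10⁻²⁷ × 2.035 × 10⁻¹⁹) = 5.200 × 10⁻²³ kg·m/s.
λ = h/p = 6.626 × 10⁻³⁴ / 5.200 × 10⁻²³ = 1.27 × 10⁻¹¹ m = 12.7 pm.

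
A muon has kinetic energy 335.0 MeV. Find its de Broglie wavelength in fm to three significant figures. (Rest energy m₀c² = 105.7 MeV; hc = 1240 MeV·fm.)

Total energy E = KE + m₀c² = 335.0 + 105.7 = 440.7 MeV.
(pc)² = E² − (m₀c²)² = (440.7)² − (105.7)² = 1.830 × 10⁵ MeV², so pc = 427.8 MeV.
λ = hc/(pc) = 1240 MeV·fm / 427.8 MeV = 2.90 fm.

λ = 2.90 fm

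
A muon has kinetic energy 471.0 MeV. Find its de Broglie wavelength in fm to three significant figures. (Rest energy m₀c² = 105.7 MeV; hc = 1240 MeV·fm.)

λ = 2.19 fm

Total energy E = KE + m₀c² = 471.0 + 105.7 = 576.7 MeV.
(pc)² = E² − (m₀c²)² = (576.7)² − (105.7)² = 3.214 × 10⁵ MeV², so pc = 566.9 MeV.
λ = hc/(pc) = 1240 MeV·fm / 566.9 MeV = 2.19 fm.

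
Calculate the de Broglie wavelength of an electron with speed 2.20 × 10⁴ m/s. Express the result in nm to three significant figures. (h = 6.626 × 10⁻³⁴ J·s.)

p = mv = 9.109 × 10⁻³¹ × 2.20 × 10⁴ = 2.004 × 10⁻²⁶ kg·m/s.
λ = h/p = 6.626 × 10⁻³⁴ / 2.004 × 10⁻²⁶ = 3.31 × 10⁻⁸ m = 33.1 nm.

λ = 33.1 nm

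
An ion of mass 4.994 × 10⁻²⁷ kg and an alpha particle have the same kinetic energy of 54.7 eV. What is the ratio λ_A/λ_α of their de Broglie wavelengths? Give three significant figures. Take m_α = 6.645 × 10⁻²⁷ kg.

At fixed KE, p = √(2mKE) so λ = h/p ∝ 1/√m.
λ_A/λ_α = √(m_α/m_A) = √(6.645 × 10⁻²⁷/4.994 × 10⁻²⁷) = √(1.331) = 1.15.

λ_A/λ_α = 1.15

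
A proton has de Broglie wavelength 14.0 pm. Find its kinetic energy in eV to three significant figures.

KE = 4.18 eV

p = h/λ = 6.626 × 10⁻³⁴ / 1.400 × 10⁻¹¹ = 4.733 × 10⁻²³ kg·m/s.
KE = p²/(2m) = (4.733 × 10⁻²³)² / (2 × 1.673 × 10⁻²⁷) = 6.695 × 10⁻¹⁹ J = 4.18 eV.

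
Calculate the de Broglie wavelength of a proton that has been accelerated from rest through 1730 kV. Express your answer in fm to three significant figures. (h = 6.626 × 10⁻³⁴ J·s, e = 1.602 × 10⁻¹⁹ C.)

KE = eV = 1.602 × 10⁻¹⁹ × 1.730 × 10⁶ = 2.771 × 10⁻¹³ J.
p = √(2mKE) = √(2 × 1.673 × 10⁻²⁷ × 2.771 × 10⁻¹³) = 3.045 × 10⁻²⁰ kg·m/s.
λ = h/p = 6.626 × 10⁻³⁴ / 3.045 × 10⁻²⁰ = 2.18 × 10⁻¹⁴ m = 21.8 fm.

λ = 21.8 fm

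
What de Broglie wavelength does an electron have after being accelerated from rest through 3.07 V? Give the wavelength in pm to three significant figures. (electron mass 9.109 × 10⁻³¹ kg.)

KE = eV = 1.602 × 10⁻¹⁹ × 3.070 = 4.918 × 10⁻¹⁹ J.
p = √(2mKE) = √(2 × 9.109 × 10⁻³¹ × 4.918 × 10⁻¹⁹) = 9.466 × 10⁻²⁵ kg·m/s.
λ = h/p = 6.626 × 10⁻³⁴ / 9.466 × 10⁻²⁵ = 7.00 × 10⁻¹⁰ m = 700 pm.

λ = 700 pm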